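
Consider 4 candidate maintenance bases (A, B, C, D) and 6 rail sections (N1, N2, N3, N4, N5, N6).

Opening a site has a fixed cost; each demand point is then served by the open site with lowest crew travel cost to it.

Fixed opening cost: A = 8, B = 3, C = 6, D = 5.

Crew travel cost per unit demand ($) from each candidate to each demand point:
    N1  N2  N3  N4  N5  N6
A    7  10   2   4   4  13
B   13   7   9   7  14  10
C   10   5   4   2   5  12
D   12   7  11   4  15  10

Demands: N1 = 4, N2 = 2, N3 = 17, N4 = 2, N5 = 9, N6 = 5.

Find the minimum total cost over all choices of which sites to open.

179

Open {A, B, C}: assign each demand point to its cheapest open site.
  N1→A 4×7=28, N2→C 2×5=10, N3→A 17×2=34, N4→C 2×2=4, N5→A 9×4=36, N6→B 5×10=50
  crew travel cost 162, fixed 17 → total 179.
Compare {A, B}: crew travel cost 170 + fixed 11 = 181.
Compare {A, C, D}: crew travel cost 162 + fixed 19 = 181.
Compare {A, D}: crew travel cost 170 + fixed 13 = 183.
All other subsets cost ≥ 181. Minimum total cost: 179.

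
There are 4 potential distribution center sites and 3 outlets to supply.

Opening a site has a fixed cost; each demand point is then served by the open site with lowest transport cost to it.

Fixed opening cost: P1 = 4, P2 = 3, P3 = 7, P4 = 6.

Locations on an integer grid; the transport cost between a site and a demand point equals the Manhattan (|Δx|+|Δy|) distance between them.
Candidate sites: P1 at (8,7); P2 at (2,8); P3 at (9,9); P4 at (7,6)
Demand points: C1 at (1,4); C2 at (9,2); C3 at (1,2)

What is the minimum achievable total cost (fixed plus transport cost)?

Open {P1, P2}: assign each demand point to its cheapest open site.
  C1→P2 5, C2→P1 6, C3→P2 7
  transport cost 18, fixed 7 → total 25.
Compare {P2, P4}: transport cost 18 + fixed 9 = 27.
Compare {P2}: transport cost 25 + fixed 3 = 28.
Compare {P2, P3}: transport cost 19 + fixed 10 = 29.
All other subsets cost ≥ 27. Minimum total cost: 25.

25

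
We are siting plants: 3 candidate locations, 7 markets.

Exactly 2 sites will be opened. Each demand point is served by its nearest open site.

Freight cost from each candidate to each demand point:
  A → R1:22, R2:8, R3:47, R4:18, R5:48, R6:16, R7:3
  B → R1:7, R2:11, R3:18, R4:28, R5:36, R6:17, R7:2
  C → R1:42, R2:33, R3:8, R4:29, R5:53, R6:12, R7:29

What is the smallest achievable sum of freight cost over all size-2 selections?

104

Open {B, C}.
  R1→B 7, R2→B 11, R3→C 8, R4→B 28, R5→B 36, R6→C 12, R7→B 2  ⇒ total 104.
Compare {A, B}: total 105.
Compare {A, C}: total 119.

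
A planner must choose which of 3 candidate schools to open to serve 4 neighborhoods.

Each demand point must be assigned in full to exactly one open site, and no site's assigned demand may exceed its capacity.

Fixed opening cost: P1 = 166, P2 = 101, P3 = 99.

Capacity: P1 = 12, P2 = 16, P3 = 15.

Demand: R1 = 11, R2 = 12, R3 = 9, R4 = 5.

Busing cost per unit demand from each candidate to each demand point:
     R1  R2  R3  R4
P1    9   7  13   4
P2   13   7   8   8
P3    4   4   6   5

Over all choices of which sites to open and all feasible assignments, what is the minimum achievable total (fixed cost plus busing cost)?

606

Open {P1, P2, P3}; cheapest assignment that respects the capacities:
  P1 (cap 12, load 12): R2 — cost 12×7 = 84
  P2 (cap 16, load 14): R3, R4 — cost 9×8 + 5×8 = 112
  P3 (cap 15, load 11): R1 — cost 11×4 = 44
  Shipping 240, fixed 366 → total 606.
  Any other capacity-feasible assignment to {P1, P2, P3} ships for at least 240.
Total demand is 37 and no other set of sites has combined capacity ≥ 37, so {P1, P2, P3} is the only feasible choice of open sites. Minimum: 606.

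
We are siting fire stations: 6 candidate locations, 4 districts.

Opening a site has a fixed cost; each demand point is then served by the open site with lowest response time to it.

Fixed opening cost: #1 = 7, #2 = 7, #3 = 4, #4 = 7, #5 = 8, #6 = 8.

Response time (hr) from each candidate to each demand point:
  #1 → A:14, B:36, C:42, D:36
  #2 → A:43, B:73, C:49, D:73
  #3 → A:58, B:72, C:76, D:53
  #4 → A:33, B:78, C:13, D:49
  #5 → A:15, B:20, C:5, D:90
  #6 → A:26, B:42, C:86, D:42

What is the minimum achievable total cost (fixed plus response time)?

Open {#1, #5}: assign each demand point to its cheapest open site.
  A→#1 14, B→#5 20, C→#5 5, D→#1 36
  response time 75, fixed 15 → total 90.
Compare {#1, #3, #5}: response time 75 + fixed 19 = 94.
Compare {#1, #2, #5}: response time 75 + fixed 22 = 97.
Compare {#1, #4, #5}: response time 75 + fixed 22 = 97.
All other subsets cost ≥ 94. Minimum total cost: 90.

90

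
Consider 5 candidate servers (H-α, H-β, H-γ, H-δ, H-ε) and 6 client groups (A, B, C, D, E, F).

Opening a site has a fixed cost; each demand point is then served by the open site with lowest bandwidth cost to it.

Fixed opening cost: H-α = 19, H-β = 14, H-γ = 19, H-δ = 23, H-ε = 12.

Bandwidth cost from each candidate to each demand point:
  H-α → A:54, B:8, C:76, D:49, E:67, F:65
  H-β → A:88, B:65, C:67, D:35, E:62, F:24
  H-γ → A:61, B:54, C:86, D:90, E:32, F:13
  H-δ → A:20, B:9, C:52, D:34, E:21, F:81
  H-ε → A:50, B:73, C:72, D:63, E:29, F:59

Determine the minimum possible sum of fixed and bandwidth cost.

191

Open {H-γ, H-δ}: assign each demand point to its cheapest open site.
  A→H-δ 20, B→H-δ 9, C→H-δ 52, D→H-δ 34, E→H-δ 21, F→H-γ 13
  bandwidth cost 149, fixed 42 → total 191.
Compare {H-β, H-δ}: bandwidth cost 160 + fixed 37 = 197.
Compare {H-γ, H-δ, H-ε}: bandwidth cost 149 + fixed 54 = 203.
Compare {H-β, H-γ, H-δ}: bandwidth cost 149 + fixed 56 = 205.
All other subsets cost ≥ 197. Minimum total cost: 191.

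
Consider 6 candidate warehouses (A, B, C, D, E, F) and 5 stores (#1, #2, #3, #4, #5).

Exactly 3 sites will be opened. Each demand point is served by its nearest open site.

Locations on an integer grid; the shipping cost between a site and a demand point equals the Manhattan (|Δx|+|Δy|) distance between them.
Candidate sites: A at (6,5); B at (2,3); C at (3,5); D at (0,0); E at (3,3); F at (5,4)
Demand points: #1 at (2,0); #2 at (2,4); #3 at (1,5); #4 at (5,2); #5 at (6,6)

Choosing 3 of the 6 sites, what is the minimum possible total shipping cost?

10

Open {A, B, F}.
  #1→B 3, #2→B 1, #3→B 3, #4→F 2, #5→A 1  ⇒ total 10.
Compare {A, B, C}: total 11.
Compare {A, B, D}: total 11.
No size-3 selection does better; minimum is 10.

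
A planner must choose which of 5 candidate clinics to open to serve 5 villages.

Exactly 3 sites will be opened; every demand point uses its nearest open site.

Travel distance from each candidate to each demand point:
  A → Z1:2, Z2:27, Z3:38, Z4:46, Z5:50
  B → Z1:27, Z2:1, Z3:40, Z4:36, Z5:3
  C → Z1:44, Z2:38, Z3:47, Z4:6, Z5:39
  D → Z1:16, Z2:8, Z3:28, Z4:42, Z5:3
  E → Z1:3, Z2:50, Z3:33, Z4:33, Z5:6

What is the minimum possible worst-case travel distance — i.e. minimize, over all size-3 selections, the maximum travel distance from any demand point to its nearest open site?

28

Open {A, C, D}.
  Farthest demand point is Z3 at travel distance 28 (to D); all others are ≤ 28.
With {B, C, D} the worst case is 28.
With {C, D, E} the worst case is 28.
No size-3 selection achieves below 28.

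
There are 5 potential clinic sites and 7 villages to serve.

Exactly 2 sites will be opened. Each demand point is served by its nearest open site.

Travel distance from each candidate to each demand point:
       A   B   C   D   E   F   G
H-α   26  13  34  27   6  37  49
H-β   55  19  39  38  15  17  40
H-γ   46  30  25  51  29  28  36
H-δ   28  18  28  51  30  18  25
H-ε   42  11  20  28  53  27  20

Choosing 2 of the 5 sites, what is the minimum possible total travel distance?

Open {H-α, H-ε}.
  A→H-α 26, B→H-ε 11, C→H-ε 20, D→H-α 27, E→H-α 6, F→H-ε 27, G→H-ε 20  ⇒ total 137.
Compare {H-α, H-δ}: total 143.
Compare {H-β, H-ε}: total 153.
No size-2 selection does better; minimum is 137.

137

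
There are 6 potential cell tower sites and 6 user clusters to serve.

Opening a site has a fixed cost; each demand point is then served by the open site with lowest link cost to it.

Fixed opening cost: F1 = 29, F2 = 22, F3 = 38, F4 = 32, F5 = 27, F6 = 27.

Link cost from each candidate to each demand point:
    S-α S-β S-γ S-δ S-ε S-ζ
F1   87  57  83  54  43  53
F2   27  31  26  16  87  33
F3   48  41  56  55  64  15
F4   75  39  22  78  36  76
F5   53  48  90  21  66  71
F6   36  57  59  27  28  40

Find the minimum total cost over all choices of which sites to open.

210

Open {F2, F6}: assign each demand point to its cheapest open site.
  S-α→F2 27, S-β→F2 31, S-γ→F2 26, S-δ→F2 16, S-ε→F6 28, S-ζ→F2 33
  link cost 161, fixed 49 → total 210.
Compare {F2, F4}: link cost 165 + fixed 54 = 219.
Compare {F1, F2}: link cost 176 + fixed 51 = 227.
Compare {F2, F3, F6}: link cost 143 + fixed 87 = 230.
All other subsets cost ≥ 219. Minimum total cost: 210.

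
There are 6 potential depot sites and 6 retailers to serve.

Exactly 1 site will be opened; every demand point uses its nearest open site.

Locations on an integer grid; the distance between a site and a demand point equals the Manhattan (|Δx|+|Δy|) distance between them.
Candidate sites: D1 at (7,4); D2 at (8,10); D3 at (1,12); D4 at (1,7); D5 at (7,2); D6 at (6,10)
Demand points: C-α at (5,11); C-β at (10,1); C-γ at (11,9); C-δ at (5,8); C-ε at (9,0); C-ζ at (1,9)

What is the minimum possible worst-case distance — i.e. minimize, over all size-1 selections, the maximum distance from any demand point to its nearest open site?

11

Open {D1}.
  Farthest demand point is C-ζ at distance 11 (to D1); all others are ≤ 11.
With {D2} the worst case is 11.
With {D5} the worst case is 13.
No size-1 selection achieves below 11.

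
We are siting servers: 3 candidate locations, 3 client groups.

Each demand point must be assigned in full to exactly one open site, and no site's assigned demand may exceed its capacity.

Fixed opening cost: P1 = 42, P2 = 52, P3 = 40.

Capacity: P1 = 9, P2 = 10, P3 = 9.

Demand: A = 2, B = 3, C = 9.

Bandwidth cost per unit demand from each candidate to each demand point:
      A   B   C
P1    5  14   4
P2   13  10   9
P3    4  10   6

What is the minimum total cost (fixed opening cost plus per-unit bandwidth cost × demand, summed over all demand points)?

Open {P1, P3}; cheapest assignment that respects the capacities:
  P1 (cap 9, load 9): C — cost 9×4 = 36
  P3 (cap 9, load 5): A, B — cost 2×4 + 3×10 = 38
  Shipping 74, fixed 82 → total 156.
  Any other capacity-feasible assignment to {P1, P3} ships for at least 74.
Compare {P1, P2}: its best feasible assignment gives total 186.
Compare {P2, P3}: its best feasible assignment gives total 202.
Every other set of open sites that can feasibly serve all demand totals ≥ 186 even under its best assignment. Minimum: 156.

156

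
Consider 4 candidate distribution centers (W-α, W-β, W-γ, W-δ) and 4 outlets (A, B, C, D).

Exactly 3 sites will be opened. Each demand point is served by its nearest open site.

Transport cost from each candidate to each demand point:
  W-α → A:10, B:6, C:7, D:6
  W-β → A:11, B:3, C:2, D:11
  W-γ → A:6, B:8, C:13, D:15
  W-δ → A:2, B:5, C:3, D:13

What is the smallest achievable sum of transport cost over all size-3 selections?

13

Open {W-α, W-β, W-δ}.
  A→W-δ 2, B→W-β 3, C→W-β 2, D→W-α 6  ⇒ total 13.
Compare {W-α, W-γ, W-δ}: total 16.
Compare {W-α, W-β, W-γ}: total 17.
No size-3 selection does better; minimum is 13.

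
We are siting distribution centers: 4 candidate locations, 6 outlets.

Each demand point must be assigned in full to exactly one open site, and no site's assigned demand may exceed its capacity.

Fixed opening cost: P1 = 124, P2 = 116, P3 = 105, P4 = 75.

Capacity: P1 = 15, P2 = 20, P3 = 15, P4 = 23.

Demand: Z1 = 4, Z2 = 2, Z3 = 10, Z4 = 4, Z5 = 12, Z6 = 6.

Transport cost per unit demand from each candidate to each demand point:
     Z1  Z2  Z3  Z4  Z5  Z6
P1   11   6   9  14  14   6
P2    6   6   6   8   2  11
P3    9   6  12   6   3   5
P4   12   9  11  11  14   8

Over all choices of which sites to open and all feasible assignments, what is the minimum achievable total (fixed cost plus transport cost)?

447

Open {P2, P4}; cheapest assignment that respects the capacities:
  P2 (cap 20, load 20): Z1, Z4, Z5 — cost 4×6 + 4×8 + 12×2 = 80
  P4 (cap 23, load 18): Z2, Z3, Z6 — cost 2×9 + 10×11 + 6×8 = 176
  Shipping 256, fixed 191 → total 447.
  Any other capacity-feasible assignment to {P2, P4} ships for at least 256.
Compare {P2, P3, P4}: its best feasible assignment gives total 508.
Compare {P1, P2, P3}: its best feasible assignment gives total 545.
Every other set of open sites that can feasibly serve all demand totals ≥ 508 even under its best assignment. Minimum: 447.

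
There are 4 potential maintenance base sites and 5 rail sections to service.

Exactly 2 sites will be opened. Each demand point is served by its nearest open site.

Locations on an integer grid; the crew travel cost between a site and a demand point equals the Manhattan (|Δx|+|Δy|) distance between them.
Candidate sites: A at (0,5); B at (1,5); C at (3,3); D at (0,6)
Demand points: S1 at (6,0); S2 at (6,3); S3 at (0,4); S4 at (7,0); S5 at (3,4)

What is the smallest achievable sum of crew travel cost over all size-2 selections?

18

Open {A, C}.
  S1→C 6, S2→C 3, S3→A 1, S4→C 7, S5→C 1  ⇒ total 18.
Compare {B, C}: total 19.
Compare {C, D}: total 19.
No size-2 selection does better; minimum is 18.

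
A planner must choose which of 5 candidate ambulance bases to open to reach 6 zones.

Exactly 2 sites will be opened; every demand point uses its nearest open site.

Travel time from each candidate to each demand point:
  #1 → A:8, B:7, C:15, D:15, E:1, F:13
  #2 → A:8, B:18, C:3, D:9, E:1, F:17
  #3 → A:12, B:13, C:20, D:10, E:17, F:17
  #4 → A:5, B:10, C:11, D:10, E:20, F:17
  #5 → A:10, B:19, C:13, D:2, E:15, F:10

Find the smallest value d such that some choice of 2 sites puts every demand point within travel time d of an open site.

13

Open {#1, #2}.
  Farthest demand point is F at travel time 13 (to #1); all others are ≤ 13.
With {#1, #4} the worst case is 13.
With {#1, #5} the worst case is 13.
No size-2 selection achieves below 13.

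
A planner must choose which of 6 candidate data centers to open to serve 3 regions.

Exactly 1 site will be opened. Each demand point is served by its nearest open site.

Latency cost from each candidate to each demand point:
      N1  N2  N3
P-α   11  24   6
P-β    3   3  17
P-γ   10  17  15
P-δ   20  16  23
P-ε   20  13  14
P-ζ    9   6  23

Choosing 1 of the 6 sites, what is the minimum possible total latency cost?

Open {P-β}.
  N1→P-β 3, N2→P-β 3, N3→P-β 17  ⇒ total 23.
Compare {P-ζ}: total 38.
Compare {P-α}: total 41.
No size-1 selection does better; minimum is 23.

23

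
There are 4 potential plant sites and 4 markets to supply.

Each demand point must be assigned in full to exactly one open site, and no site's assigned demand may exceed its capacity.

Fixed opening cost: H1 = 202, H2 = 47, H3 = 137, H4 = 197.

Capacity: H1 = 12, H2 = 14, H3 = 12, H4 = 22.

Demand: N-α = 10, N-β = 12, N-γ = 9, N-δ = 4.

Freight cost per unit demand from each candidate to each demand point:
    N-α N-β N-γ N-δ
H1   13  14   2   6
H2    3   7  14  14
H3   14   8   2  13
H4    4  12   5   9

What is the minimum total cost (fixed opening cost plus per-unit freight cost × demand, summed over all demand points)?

Open {H2, H4}; cheapest assignment that respects the capacities:
  H2 (cap 14, load 14): N-α, N-δ — cost 10×3 + 4×14 = 86
  H4 (cap 22, load 21): N-β, N-γ — cost 12×12 + 9×5 = 189
  Shipping 275, fixed 244 → total 519.
  Any other capacity-feasible assignment to {H2, H4} ships for at least 275.
Compare {H2, H3, H4}: its best feasible assignment gives total 559.
Compare {H1, H2, H3}: its best feasible assignment gives total 586.
Every other set of open sites that can feasibly serve all demand totals ≥ 559 even under its best assignment. Minimum: 519.

519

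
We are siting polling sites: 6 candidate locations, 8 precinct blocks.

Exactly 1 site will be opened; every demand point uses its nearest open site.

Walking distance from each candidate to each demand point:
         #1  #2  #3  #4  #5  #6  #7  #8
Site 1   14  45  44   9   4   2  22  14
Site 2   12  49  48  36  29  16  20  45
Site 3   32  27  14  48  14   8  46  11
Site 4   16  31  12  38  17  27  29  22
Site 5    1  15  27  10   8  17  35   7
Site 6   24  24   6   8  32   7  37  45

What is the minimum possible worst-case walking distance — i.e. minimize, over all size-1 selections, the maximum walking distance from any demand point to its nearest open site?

35

Open {Site 5}.
  Farthest demand point is #7 at walking distance 35 (to Site 5); all others are ≤ 35.
With {Site 4} the worst case is 38.
With {Site 1} the worst case is 45.
No size-1 selection achieves below 35.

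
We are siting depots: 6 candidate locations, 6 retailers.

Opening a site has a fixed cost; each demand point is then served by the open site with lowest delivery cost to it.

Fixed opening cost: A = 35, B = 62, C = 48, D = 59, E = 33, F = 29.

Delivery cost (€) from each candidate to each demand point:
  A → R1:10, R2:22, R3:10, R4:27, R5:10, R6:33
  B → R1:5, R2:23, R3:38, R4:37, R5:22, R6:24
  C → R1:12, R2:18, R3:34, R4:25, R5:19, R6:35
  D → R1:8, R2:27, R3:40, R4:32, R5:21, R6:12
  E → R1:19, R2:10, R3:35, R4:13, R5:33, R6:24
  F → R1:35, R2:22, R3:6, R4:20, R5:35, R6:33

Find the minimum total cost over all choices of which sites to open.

145

Open {A, E}: assign each demand point to its cheapest open site.
  R1→A 10, R2→E 10, R3→A 10, R4→E 13, R5→A 10, R6→E 24
  delivery cost 77, fixed 68 → total 145.
Compare {A}: delivery cost 112 + fixed 35 = 147.
Compare {A, F}: delivery cost 101 + fixed 64 = 165.
Compare {E}: delivery cost 134 + fixed 33 = 167.
All other subsets cost ≥ 147. Minimum total cost: 145.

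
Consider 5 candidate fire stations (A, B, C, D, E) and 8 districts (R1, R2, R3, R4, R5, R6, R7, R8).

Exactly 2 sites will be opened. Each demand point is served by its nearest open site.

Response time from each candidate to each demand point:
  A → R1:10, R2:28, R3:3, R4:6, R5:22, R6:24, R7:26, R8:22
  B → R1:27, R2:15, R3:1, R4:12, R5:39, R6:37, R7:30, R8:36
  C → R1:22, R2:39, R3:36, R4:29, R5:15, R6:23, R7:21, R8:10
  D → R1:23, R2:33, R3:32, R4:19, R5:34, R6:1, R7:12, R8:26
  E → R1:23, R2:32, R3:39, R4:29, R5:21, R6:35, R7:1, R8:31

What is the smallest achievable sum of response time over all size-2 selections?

Open {A, D}.
  R1→A 10, R2→A 28, R3→A 3, R4→A 6, R5→A 22, R6→D 1, R7→D 12, R8→A 22  ⇒ total 104.
Compare {A, E}: total 115.
Compare {A, C}: total 116.
No size-2 selection does better; minimum is 104.

104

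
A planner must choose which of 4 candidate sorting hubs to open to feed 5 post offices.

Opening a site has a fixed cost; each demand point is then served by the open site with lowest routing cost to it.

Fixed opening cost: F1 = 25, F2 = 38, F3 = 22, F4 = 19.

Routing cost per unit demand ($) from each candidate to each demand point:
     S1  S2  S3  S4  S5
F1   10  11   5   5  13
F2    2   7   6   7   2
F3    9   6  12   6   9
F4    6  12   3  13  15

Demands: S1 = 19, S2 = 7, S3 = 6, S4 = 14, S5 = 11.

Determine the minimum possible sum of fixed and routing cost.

Open {F1, F2}: assign each demand point to its cheapest open site.
  S1→F2 19×2=38, S2→F2 7×7=49, S3→F1 6×5=30, S4→F1 14×5=70, S5→F2 11×2=22
  routing cost 209, fixed 63 → total 272.
Compare {F1, F2, F4}: routing cost 197 + fixed 82 = 279.
Compare {F2}: routing cost 243 + fixed 38 = 281.
Compare {F2, F3}: routing cost 222 + fixed 60 = 282.
All other subsets cost ≥ 279. Minimum total cost: 272.

272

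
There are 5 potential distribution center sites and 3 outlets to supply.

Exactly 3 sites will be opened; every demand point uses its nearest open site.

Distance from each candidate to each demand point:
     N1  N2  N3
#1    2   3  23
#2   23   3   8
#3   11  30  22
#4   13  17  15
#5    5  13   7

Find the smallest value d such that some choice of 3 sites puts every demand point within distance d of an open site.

7

Open {#1, #2, #5}.
  Farthest demand point is N3 at distance 7 (to #5); all others are ≤ 7.
With {#1, #3, #5} the worst case is 7.
With {#1, #4, #5} the worst case is 7.
No size-3 selection achieves below 7.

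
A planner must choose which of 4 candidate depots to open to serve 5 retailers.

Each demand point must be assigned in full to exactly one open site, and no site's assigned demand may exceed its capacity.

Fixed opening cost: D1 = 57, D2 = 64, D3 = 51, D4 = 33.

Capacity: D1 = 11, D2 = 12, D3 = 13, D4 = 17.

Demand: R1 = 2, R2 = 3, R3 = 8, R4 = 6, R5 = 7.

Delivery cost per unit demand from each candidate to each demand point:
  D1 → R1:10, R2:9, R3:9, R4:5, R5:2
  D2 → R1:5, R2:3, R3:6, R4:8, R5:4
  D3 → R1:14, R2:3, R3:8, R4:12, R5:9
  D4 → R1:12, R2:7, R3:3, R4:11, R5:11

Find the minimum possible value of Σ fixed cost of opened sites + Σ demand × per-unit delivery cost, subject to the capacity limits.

Open {D2, D4}; cheapest assignment that respects the capacities:
  D2 (cap 12, load 12): R1, R2, R5 — cost 2×5 + 3×3 + 7×4 = 47
  D4 (cap 17, load 14): R3, R4 — cost 8×3 + 6×11 = 90
  Shipping 137, fixed 97 → total 234.
  Any other capacity-feasible assignment to {D2, D4} ships for at least 137.
Compare {D1, D4}: its best feasible assignment gives total 235.
Compare {D1, D2, D4}: its best feasible assignment gives total 255.
Every other set of open sites that can feasibly serve all demand totals ≥ 235 even under its best assignment. Minimum: 234.

234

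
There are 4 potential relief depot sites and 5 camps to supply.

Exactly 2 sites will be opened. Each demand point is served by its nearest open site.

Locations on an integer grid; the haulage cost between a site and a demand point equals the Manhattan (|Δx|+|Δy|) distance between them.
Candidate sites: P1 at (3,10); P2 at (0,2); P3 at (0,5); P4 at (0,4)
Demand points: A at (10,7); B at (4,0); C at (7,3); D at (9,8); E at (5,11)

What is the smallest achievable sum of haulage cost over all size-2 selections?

Open {P1, P2}.
  A→P1 10, B→P2 6, C→P2 8, D→P1 8, E→P1 3  ⇒ total 35.
Compare {P1, P4}: total 37.
Compare {P1, P3}: total 39.
No size-2 selection does better; minimum is 35.

35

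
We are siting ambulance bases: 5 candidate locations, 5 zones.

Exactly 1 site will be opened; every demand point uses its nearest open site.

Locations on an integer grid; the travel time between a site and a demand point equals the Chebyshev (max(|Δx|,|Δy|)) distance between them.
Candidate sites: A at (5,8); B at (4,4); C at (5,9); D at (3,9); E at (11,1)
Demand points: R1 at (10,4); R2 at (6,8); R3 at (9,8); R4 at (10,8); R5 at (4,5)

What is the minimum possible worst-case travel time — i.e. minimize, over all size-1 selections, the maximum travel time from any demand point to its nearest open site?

Open {A}.
  Farthest demand point is R1 at travel time 5 (to A); all others are ≤ 5.
With {C} the worst case is 5.
With {B} the worst case is 6.
No size-1 selection achieves below 5.

5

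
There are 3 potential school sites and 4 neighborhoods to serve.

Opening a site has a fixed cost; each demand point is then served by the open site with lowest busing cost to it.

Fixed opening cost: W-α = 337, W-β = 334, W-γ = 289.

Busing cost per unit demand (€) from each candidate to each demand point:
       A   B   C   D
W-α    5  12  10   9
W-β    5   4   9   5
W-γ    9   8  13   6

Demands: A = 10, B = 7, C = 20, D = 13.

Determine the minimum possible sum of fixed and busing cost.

Open {W-β}: assign each demand point to its cheapest open site.
  A→W-β 10×5=50, B→W-β 7×4=28, C→W-β 20×9=180, D→W-β 13×5=65
  busing cost 323, fixed 334 → total 657.
Compare {W-γ}: busing cost 484 + fixed 289 = 773.
Compare {W-α}: busing cost 451 + fixed 337 = 788.
Compare {W-β, W-γ}: busing cost 323 + fixed 623 = 946.
All other subsets cost ≥ 773. Minimum total cost: 657.

657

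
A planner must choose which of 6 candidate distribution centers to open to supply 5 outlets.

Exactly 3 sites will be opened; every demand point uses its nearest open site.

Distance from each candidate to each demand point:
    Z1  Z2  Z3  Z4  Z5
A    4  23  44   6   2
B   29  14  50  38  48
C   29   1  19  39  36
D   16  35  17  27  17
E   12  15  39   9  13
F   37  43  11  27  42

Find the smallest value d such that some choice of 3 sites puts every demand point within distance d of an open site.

Open {A, C, F}.
  Farthest demand point is Z3 at distance 11 (to F); all others are ≤ 11.
With {C, E, F} the worst case is 13.
With {A, B, F} the worst case is 14.
No size-3 selection achieves below 11.

11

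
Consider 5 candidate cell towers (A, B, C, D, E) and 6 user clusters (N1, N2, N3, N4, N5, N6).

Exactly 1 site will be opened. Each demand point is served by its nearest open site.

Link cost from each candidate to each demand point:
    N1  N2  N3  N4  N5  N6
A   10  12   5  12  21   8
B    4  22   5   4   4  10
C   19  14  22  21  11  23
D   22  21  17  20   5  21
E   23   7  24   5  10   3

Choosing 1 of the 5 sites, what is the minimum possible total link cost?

49

Open {B}.
  N1→B 4, N2→B 22, N3→B 5, N4→B 4, N5→B 4, N6→B 10  ⇒ total 49.
Compare {A}: total 68.
Compare {E}: total 72.
No size-1 selection does better; minimum is 49.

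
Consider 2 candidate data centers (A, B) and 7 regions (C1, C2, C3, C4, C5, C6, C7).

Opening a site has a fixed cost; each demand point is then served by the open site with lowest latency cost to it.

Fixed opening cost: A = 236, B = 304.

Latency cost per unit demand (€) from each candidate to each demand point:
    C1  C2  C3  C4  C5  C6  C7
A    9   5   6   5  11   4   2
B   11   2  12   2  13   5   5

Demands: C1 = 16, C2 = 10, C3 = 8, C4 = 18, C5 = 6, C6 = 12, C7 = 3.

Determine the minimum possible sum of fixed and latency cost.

688

Open {A}: assign each demand point to its cheapest open site.
  C1→A 16×9=144, C2→A 10×5=50, C3→A 8×6=48, C4→A 18×5=90, C5→A 6×11=66, C6→A 12×4=48, C7→A 3×2=6
  latency cost 452, fixed 236 → total 688.
Compare {B}: latency cost 481 + fixed 304 = 785.
Compare {A, B}: latency cost 368 + fixed 540 = 908.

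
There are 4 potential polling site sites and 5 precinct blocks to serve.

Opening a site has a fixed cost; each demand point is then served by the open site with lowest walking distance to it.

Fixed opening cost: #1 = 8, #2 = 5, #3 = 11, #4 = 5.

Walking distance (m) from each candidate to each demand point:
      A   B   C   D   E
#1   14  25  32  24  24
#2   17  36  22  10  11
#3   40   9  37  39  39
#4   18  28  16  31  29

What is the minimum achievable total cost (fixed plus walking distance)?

Open {#2, #3, #4}: assign each demand point to its cheapest open site.
  A→#2 17, B→#3 9, C→#4 16, D→#2 10, E→#2 11
  walking distance 63, fixed 21 → total 84.
Compare {#2, #3}: walking distance 69 + fixed 16 = 85.
Compare {#1, #2, #3, #4}: walking distance 60 + fixed 29 = 89.
Compare {#1, #2, #3}: walking distance 66 + fixed 24 = 90.
All other subsets cost ≥ 85. Minimum total cost: 84.

84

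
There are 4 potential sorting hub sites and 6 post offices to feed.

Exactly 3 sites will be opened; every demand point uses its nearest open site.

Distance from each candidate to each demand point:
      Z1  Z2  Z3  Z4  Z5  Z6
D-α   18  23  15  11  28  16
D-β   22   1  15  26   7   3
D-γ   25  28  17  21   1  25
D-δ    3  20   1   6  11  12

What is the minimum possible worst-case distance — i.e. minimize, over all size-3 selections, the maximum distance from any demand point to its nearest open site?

Open {D-β, D-γ, D-δ}.
  Farthest demand point is Z4 at distance 6 (to D-δ); all others are ≤ 6.
With {D-α, D-β, D-δ} the worst case is 7.
With {D-α, D-β, D-γ} the worst case is 18.
No size-3 selection achieves below 6.

6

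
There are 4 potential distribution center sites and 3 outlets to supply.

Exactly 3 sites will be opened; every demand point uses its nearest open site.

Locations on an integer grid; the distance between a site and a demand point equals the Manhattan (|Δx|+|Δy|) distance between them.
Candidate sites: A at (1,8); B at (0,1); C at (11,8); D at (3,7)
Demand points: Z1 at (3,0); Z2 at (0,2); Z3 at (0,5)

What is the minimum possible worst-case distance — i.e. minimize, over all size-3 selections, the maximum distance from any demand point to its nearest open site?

4

Open {A, B, C}.
  Farthest demand point is Z1 at distance 4 (to B); all others are ≤ 4.
With {A, B, D} the worst case is 4.
With {B, C, D} the worst case is 4.
No size-3 selection achieves below 4.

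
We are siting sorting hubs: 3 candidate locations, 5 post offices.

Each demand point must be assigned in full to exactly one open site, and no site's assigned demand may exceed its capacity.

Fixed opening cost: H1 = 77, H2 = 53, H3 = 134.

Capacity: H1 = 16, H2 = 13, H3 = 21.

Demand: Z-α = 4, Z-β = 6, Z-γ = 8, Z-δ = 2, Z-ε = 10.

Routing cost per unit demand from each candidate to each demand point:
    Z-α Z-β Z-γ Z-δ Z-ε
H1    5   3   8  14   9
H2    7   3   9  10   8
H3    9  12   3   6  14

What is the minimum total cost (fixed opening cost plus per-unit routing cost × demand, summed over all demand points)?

Open {H1, H3}; cheapest assignment that respects the capacities:
  H1 (cap 16, load 16): Z-β, Z-ε — cost 6×3 + 10×9 = 108
  H3 (cap 21, load 14): Z-α, Z-γ, Z-δ — cost 4×9 + 8×3 + 2×6 = 72
  Shipping 180, fixed 211 → total 391.
  Any other capacity-feasible assignment to {H1, H3} ships for at least 180.
Compare {H2, H3}: its best feasible assignment gives total 409.
Compare {H1, H2, H3}: its best feasible assignment gives total 418.
Every other set of open sites that can feasibly serve all demand totals ≥ 409 even under its best assignment. Minimum: 391.

391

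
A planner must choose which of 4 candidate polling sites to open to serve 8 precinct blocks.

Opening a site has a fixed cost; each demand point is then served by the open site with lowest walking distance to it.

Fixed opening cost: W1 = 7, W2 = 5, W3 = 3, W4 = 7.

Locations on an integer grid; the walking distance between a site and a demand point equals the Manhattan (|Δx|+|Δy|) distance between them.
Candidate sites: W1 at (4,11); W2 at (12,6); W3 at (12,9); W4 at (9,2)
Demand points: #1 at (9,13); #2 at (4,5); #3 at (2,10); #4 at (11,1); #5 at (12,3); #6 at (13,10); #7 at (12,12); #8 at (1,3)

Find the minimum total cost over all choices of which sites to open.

54

Open {W1, W3, W4}: assign each demand point to its cheapest open site.
  #1→W1 7, #2→W1 6, #3→W1 3, #4→W4 3, #5→W4 4, #6→W3 2, #7→W3 3, #8→W4 9
  walking distance 37, fixed 17 → total 54.
Compare {W1, W2, W3}: walking distance 41 + fixed 15 = 56.
Compare {W1, W3}: walking distance 47 + fixed 10 = 57.
Compare {W3, W4}: walking distance 47 + fixed 10 = 57.
All other subsets cost ≥ 56. Minimum total cost: 54.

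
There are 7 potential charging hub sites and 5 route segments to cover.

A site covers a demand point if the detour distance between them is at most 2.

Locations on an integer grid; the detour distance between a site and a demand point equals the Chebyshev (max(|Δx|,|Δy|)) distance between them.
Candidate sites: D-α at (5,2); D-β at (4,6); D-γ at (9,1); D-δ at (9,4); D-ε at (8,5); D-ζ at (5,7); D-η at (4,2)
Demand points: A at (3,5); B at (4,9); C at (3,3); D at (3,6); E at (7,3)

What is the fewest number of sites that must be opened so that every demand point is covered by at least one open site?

2

Coverage sets (demand points within 2 of each site):
  D-α: {C, E}
  D-β: {A, D}
  D-γ: {E}
  D-δ: {E}
  D-ε: {E}
  D-ζ: {A, B, D}
  D-η: {C}
No single site covers all 5 demand points.
But {D-α, D-ζ} covers everything, so the minimum is 2.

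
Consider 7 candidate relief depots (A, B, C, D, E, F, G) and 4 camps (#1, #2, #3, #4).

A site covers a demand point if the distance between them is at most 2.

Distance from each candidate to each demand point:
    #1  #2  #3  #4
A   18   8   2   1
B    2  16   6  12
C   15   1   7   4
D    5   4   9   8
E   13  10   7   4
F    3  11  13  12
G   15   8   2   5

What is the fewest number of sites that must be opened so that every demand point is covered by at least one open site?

3

Coverage sets (demand points within 2 of each site):
  A: {#3, #4}
  B: {#1}
  C: {#2}
  D: {}
  E: {}
  F: {}
  G: {#3}
No 2 sites suffice: every size-2 union leaves at least one demand point uncovered.
But {A, B, C} covers everything, so the minimum is 3.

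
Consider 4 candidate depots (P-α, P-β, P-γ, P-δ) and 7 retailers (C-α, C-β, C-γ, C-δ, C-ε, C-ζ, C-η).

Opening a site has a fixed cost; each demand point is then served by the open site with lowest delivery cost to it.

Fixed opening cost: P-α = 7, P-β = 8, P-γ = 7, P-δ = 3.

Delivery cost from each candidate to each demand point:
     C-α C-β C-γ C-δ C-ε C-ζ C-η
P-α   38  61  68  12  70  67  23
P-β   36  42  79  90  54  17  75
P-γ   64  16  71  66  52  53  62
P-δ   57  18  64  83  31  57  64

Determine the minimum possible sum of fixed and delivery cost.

219

Open {P-α, P-β, P-δ}: assign each demand point to its cheapest open site.
  C-α→P-β 36, C-β→P-δ 18, C-γ→P-δ 64, C-δ→P-α 12, C-ε→P-δ 31, C-ζ→P-β 17, C-η→P-α 23
  delivery cost 201, fixed 18 → total 219.
Compare {P-α, P-β, P-γ, P-δ}: delivery cost 199 + fixed 25 = 224.
Compare {P-α, P-β, P-γ}: delivery cost 224 + fixed 22 = 246.
Compare {P-α, P-δ}: delivery cost 243 + fixed 10 = 253.
All other subsets cost ≥ 224. Minimum total cost: 219.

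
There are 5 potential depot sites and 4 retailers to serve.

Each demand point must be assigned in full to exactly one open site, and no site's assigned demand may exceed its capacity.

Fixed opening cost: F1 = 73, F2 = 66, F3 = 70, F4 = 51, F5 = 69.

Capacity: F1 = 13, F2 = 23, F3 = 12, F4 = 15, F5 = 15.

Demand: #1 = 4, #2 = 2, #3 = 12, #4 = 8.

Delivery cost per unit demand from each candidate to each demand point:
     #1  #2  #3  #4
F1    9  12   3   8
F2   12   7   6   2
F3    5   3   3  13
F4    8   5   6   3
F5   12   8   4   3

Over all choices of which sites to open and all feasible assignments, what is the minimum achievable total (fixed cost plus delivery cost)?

Open {F3, F4}; cheapest assignment that respects the capacities:
  F3 (cap 12, load 12): #3 — cost 12×3 = 36
  F4 (cap 15, load 14): #1, #2, #4 — cost 4×8 + 2×5 + 8×3 = 66
  Shipping 102, fixed 121 → total 223.
  Any other capacity-feasible assignment to {F3, F4} ships for at least 102.
Compare {F1, F4}: its best feasible assignment gives total 226.
Compare {F4, F5}: its best feasible assignment gives total 234.
Every other set of open sites that can feasibly serve all demand totals ≥ 226 even under its best assignment. Minimum: 223.

223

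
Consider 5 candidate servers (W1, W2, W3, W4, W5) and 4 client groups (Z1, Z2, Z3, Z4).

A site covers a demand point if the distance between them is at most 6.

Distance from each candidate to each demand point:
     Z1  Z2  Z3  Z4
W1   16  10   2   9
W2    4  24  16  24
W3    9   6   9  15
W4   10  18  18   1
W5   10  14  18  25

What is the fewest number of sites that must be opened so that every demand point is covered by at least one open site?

Coverage sets (demand points within 6 of each site):
  W1: {Z3}
  W2: {Z1}
  W3: {Z2}
  W4: {Z4}
  W5: {}
No 3 sites suffice: every size-3 union leaves at least one demand point uncovered.
But {W1, W2, W3, W4} covers everything, so the minimum is 4.

4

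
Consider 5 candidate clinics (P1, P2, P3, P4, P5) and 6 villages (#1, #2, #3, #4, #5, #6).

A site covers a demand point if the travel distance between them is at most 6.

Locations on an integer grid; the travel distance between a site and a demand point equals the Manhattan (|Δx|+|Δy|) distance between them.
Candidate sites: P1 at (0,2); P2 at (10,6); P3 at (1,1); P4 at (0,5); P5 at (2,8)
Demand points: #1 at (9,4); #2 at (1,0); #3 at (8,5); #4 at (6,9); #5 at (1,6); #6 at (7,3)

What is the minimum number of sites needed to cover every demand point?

Coverage sets (demand points within 6 of each site):
  P1: {#2, #5}
  P2: {#1, #3, #6}
  P3: {#2, #5}
  P4: {#2, #5}
  P5: {#4, #5}
No 2 sites suffice: every size-2 union leaves at least one demand point uncovered.
But {P1, P2, P5} covers everything, so the minimum is 3.

3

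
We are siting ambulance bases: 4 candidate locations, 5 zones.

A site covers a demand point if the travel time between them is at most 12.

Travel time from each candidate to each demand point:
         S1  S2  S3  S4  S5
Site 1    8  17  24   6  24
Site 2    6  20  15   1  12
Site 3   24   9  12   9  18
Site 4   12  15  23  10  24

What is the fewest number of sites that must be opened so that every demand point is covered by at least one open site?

Coverage sets (demand points within 12 of each site):
  Site 1: {S1, S4}
  Site 2: {S1, S4, S5}
  Site 3: {S2, S3, S4}
  Site 4: {S1, S4}
No single site covers all 5 demand points.
But {Site 2, Site 3} covers everything, so the minimum is 2.

2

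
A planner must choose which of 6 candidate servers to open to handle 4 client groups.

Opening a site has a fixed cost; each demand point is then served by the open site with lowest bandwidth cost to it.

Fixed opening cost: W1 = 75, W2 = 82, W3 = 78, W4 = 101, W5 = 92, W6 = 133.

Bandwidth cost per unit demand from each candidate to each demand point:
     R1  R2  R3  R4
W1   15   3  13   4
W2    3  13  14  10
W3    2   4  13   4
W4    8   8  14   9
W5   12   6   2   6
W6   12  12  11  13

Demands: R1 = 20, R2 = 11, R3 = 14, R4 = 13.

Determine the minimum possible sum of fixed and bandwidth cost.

Open {W3, W5}: assign each demand point to its cheapest open site.
  R1→W3 20×2=40, R2→W3 11×4=44, R3→W5 14×2=28, R4→W3 13×4=52
  bandwidth cost 164, fixed 170 → total 334.
Compare {W3}: bandwidth cost 318 + fixed 78 = 396.
Compare {W1, W3, W5}: bandwidth cost 153 + fixed 245 = 398.
Compare {W2, W5}: bandwidth cost 232 + fixed 174 = 406.
All other subsets cost ≥ 396. Minimum total cost: 334.

334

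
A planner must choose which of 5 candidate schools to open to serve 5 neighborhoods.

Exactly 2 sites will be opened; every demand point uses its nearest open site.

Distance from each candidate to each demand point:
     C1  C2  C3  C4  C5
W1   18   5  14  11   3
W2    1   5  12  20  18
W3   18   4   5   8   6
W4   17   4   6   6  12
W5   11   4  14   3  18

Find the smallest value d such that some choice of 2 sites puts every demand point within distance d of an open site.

8

Open {W2, W3}.
  Farthest demand point is C4 at distance 8 (to W3); all others are ≤ 8.
With {W3, W5} the worst case is 11.
With {W1, W2} the worst case is 12.
No size-2 selection achieves below 8.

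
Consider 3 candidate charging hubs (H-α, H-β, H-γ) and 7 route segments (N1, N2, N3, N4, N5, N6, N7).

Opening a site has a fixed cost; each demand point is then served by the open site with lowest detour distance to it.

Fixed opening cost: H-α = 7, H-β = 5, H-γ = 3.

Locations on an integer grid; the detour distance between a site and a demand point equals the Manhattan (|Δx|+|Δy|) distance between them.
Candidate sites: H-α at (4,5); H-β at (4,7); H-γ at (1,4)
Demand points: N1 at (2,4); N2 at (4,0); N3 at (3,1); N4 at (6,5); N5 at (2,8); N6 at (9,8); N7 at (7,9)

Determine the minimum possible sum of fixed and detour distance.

39

Open {H-β, H-γ}: assign each demand point to its cheapest open site.
  N1→H-γ 1, N2→H-β 7, N3→H-γ 5, N4→H-β 4, N5→H-β 3, N6→H-β 6, N7→H-β 5
  detour distance 31, fixed 8 → total 39.
Compare {H-α, H-β}: detour distance 29 + fixed 12 = 41.
Compare {H-α}: detour distance 35 + fixed 7 = 42.
Compare {H-β}: detour distance 37 + fixed 5 = 42.
All other subsets cost ≥ 41. Minimum total cost: 39.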